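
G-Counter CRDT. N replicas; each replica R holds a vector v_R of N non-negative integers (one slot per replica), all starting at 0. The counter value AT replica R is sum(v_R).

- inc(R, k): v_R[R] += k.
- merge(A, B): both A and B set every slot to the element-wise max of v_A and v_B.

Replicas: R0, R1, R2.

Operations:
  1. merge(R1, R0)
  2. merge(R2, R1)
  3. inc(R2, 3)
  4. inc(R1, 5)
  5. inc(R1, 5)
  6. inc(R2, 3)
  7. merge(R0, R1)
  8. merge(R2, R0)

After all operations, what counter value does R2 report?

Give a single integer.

Answer: 16

Derivation:
Op 1: merge R1<->R0 -> R1=(0,0,0) R0=(0,0,0)
Op 2: merge R2<->R1 -> R2=(0,0,0) R1=(0,0,0)
Op 3: inc R2 by 3 -> R2=(0,0,3) value=3
Op 4: inc R1 by 5 -> R1=(0,5,0) value=5
Op 5: inc R1 by 5 -> R1=(0,10,0) value=10
Op 6: inc R2 by 3 -> R2=(0,0,6) value=6
Op 7: merge R0<->R1 -> R0=(0,10,0) R1=(0,10,0)
Op 8: merge R2<->R0 -> R2=(0,10,6) R0=(0,10,6)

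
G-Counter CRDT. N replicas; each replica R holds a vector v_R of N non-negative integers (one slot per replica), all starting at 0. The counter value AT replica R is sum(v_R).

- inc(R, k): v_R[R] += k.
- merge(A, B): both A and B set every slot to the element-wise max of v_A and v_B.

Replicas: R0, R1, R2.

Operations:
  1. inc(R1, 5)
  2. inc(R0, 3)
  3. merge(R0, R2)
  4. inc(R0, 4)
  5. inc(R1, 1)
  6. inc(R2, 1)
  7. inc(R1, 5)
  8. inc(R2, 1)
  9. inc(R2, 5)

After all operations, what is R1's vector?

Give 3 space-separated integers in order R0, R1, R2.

Op 1: inc R1 by 5 -> R1=(0,5,0) value=5
Op 2: inc R0 by 3 -> R0=(3,0,0) value=3
Op 3: merge R0<->R2 -> R0=(3,0,0) R2=(3,0,0)
Op 4: inc R0 by 4 -> R0=(7,0,0) value=7
Op 5: inc R1 by 1 -> R1=(0,6,0) value=6
Op 6: inc R2 by 1 -> R2=(3,0,1) value=4
Op 7: inc R1 by 5 -> R1=(0,11,0) value=11
Op 8: inc R2 by 1 -> R2=(3,0,2) value=5
Op 9: inc R2 by 5 -> R2=(3,0,7) value=10

Answer: 0 11 0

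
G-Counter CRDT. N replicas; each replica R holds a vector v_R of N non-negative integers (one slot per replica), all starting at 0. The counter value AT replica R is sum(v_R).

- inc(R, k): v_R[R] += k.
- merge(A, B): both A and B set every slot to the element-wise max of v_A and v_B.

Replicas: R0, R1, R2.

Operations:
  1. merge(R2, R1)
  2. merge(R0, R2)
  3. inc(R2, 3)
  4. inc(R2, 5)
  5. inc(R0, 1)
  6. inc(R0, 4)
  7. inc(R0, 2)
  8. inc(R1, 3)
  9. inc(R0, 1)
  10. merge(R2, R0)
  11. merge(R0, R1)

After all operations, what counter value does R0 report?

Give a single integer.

Answer: 19

Derivation:
Op 1: merge R2<->R1 -> R2=(0,0,0) R1=(0,0,0)
Op 2: merge R0<->R2 -> R0=(0,0,0) R2=(0,0,0)
Op 3: inc R2 by 3 -> R2=(0,0,3) value=3
Op 4: inc R2 by 5 -> R2=(0,0,8) value=8
Op 5: inc R0 by 1 -> R0=(1,0,0) value=1
Op 6: inc R0 by 4 -> R0=(5,0,0) value=5
Op 7: inc R0 by 2 -> R0=(7,0,0) value=7
Op 8: inc R1 by 3 -> R1=(0,3,0) value=3
Op 9: inc R0 by 1 -> R0=(8,0,0) value=8
Op 10: merge R2<->R0 -> R2=(8,0,8) R0=(8,0,8)
Op 11: merge R0<->R1 -> R0=(8,3,8) R1=(8,3,8)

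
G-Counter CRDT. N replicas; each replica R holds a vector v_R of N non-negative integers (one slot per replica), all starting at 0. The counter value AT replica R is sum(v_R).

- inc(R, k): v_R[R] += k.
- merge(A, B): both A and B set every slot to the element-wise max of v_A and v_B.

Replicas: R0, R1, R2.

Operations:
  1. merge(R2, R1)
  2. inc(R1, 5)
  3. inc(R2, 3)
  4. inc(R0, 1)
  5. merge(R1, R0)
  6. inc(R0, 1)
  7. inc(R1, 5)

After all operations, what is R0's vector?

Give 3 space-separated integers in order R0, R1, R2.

Op 1: merge R2<->R1 -> R2=(0,0,0) R1=(0,0,0)
Op 2: inc R1 by 5 -> R1=(0,5,0) value=5
Op 3: inc R2 by 3 -> R2=(0,0,3) value=3
Op 4: inc R0 by 1 -> R0=(1,0,0) value=1
Op 5: merge R1<->R0 -> R1=(1,5,0) R0=(1,5,0)
Op 6: inc R0 by 1 -> R0=(2,5,0) value=7
Op 7: inc R1 by 5 -> R1=(1,10,0) value=11

Answer: 2 5 0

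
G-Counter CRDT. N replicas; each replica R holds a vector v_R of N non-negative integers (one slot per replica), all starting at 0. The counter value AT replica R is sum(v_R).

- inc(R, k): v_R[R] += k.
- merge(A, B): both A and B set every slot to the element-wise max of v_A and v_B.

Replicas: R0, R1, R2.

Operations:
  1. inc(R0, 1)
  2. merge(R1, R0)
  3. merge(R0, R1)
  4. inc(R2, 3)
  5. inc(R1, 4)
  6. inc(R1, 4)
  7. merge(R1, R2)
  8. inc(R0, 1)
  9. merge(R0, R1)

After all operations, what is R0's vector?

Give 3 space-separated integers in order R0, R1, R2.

Op 1: inc R0 by 1 -> R0=(1,0,0) value=1
Op 2: merge R1<->R0 -> R1=(1,0,0) R0=(1,0,0)
Op 3: merge R0<->R1 -> R0=(1,0,0) R1=(1,0,0)
Op 4: inc R2 by 3 -> R2=(0,0,3) value=3
Op 5: inc R1 by 4 -> R1=(1,4,0) value=5
Op 6: inc R1 by 4 -> R1=(1,8,0) value=9
Op 7: merge R1<->R2 -> R1=(1,8,3) R2=(1,8,3)
Op 8: inc R0 by 1 -> R0=(2,0,0) value=2
Op 9: merge R0<->R1 -> R0=(2,8,3) R1=(2,8,3)

Answer: 2 8 3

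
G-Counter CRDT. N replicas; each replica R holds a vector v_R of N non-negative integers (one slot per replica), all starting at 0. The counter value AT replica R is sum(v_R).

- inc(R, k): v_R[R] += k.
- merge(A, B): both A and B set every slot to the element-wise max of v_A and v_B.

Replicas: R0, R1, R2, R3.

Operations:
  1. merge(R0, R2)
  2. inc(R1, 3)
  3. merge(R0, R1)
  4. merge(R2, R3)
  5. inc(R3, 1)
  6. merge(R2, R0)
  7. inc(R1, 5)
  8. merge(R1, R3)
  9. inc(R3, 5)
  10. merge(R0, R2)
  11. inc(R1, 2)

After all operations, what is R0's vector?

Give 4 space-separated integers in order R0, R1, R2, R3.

Op 1: merge R0<->R2 -> R0=(0,0,0,0) R2=(0,0,0,0)
Op 2: inc R1 by 3 -> R1=(0,3,0,0) value=3
Op 3: merge R0<->R1 -> R0=(0,3,0,0) R1=(0,3,0,0)
Op 4: merge R2<->R3 -> R2=(0,0,0,0) R3=(0,0,0,0)
Op 5: inc R3 by 1 -> R3=(0,0,0,1) value=1
Op 6: merge R2<->R0 -> R2=(0,3,0,0) R0=(0,3,0,0)
Op 7: inc R1 by 5 -> R1=(0,8,0,0) value=8
Op 8: merge R1<->R3 -> R1=(0,8,0,1) R3=(0,8,0,1)
Op 9: inc R3 by 5 -> R3=(0,8,0,6) value=14
Op 10: merge R0<->R2 -> R0=(0,3,0,0) R2=(0,3,0,0)
Op 11: inc R1 by 2 -> R1=(0,10,0,1) value=11

Answer: 0 3 0 0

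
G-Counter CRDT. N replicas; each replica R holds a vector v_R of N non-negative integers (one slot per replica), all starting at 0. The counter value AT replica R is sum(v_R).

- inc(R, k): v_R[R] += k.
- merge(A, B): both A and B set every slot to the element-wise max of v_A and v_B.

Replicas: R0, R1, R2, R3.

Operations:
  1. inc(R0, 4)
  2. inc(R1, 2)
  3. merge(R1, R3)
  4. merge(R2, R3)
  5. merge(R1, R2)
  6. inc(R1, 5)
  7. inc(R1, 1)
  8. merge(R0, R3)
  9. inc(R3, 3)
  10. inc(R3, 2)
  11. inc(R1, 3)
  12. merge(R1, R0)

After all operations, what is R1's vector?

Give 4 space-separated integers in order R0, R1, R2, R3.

Op 1: inc R0 by 4 -> R0=(4,0,0,0) value=4
Op 2: inc R1 by 2 -> R1=(0,2,0,0) value=2
Op 3: merge R1<->R3 -> R1=(0,2,0,0) R3=(0,2,0,0)
Op 4: merge R2<->R3 -> R2=(0,2,0,0) R3=(0,2,0,0)
Op 5: merge R1<->R2 -> R1=(0,2,0,0) R2=(0,2,0,0)
Op 6: inc R1 by 5 -> R1=(0,7,0,0) value=7
Op 7: inc R1 by 1 -> R1=(0,8,0,0) value=8
Op 8: merge R0<->R3 -> R0=(4,2,0,0) R3=(4,2,0,0)
Op 9: inc R3 by 3 -> R3=(4,2,0,3) value=9
Op 10: inc R3 by 2 -> R3=(4,2,0,5) value=11
Op 11: inc R1 by 3 -> R1=(0,11,0,0) value=11
Op 12: merge R1<->R0 -> R1=(4,11,0,0) R0=(4,11,0,0)

Answer: 4 11 0 0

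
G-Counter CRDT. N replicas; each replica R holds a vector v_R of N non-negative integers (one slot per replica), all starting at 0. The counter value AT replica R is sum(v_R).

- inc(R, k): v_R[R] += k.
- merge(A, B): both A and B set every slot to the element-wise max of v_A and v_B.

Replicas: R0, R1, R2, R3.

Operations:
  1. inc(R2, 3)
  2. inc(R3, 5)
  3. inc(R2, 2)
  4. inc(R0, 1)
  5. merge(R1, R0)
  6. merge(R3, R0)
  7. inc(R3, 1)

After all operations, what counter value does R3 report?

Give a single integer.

Answer: 7

Derivation:
Op 1: inc R2 by 3 -> R2=(0,0,3,0) value=3
Op 2: inc R3 by 5 -> R3=(0,0,0,5) value=5
Op 3: inc R2 by 2 -> R2=(0,0,5,0) value=5
Op 4: inc R0 by 1 -> R0=(1,0,0,0) value=1
Op 5: merge R1<->R0 -> R1=(1,0,0,0) R0=(1,0,0,0)
Op 6: merge R3<->R0 -> R3=(1,0,0,5) R0=(1,0,0,5)
Op 7: inc R3 by 1 -> R3=(1,0,0,6) value=7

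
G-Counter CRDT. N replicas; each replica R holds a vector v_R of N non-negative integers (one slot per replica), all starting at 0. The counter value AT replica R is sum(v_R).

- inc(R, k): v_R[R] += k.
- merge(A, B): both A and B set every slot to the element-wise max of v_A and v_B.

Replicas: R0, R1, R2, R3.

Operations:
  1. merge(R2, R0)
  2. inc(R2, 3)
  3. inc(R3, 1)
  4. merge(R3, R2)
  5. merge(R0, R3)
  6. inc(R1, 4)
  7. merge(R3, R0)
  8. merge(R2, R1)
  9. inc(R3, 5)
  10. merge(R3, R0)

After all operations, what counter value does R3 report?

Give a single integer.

Op 1: merge R2<->R0 -> R2=(0,0,0,0) R0=(0,0,0,0)
Op 2: inc R2 by 3 -> R2=(0,0,3,0) value=3
Op 3: inc R3 by 1 -> R3=(0,0,0,1) value=1
Op 4: merge R3<->R2 -> R3=(0,0,3,1) R2=(0,0,3,1)
Op 5: merge R0<->R3 -> R0=(0,0,3,1) R3=(0,0,3,1)
Op 6: inc R1 by 4 -> R1=(0,4,0,0) value=4
Op 7: merge R3<->R0 -> R3=(0,0,3,1) R0=(0,0,3,1)
Op 8: merge R2<->R1 -> R2=(0,4,3,1) R1=(0,4,3,1)
Op 9: inc R3 by 5 -> R3=(0,0,3,6) value=9
Op 10: merge R3<->R0 -> R3=(0,0,3,6) R0=(0,0,3,6)

Answer: 9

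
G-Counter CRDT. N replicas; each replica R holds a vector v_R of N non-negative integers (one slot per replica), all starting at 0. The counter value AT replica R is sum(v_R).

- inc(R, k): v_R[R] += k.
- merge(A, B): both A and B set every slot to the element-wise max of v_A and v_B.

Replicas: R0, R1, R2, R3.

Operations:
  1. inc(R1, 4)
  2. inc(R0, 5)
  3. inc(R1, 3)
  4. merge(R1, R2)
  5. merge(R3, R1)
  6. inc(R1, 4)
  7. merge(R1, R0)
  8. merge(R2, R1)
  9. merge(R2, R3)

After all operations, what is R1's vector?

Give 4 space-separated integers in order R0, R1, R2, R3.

Answer: 5 11 0 0

Derivation:
Op 1: inc R1 by 4 -> R1=(0,4,0,0) value=4
Op 2: inc R0 by 5 -> R0=(5,0,0,0) value=5
Op 3: inc R1 by 3 -> R1=(0,7,0,0) value=7
Op 4: merge R1<->R2 -> R1=(0,7,0,0) R2=(0,7,0,0)
Op 5: merge R3<->R1 -> R3=(0,7,0,0) R1=(0,7,0,0)
Op 6: inc R1 by 4 -> R1=(0,11,0,0) value=11
Op 7: merge R1<->R0 -> R1=(5,11,0,0) R0=(5,11,0,0)
Op 8: merge R2<->R1 -> R2=(5,11,0,0) R1=(5,11,0,0)
Op 9: merge R2<->R3 -> R2=(5,11,0,0) R3=(5,11,0,0)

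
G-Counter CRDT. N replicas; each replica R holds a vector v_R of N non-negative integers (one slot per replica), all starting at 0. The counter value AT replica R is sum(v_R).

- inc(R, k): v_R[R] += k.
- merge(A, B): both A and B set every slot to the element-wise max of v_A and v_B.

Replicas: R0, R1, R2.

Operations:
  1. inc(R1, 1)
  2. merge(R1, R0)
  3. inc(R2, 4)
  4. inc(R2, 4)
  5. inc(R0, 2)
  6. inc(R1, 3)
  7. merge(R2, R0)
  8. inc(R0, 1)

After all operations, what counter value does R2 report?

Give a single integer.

Op 1: inc R1 by 1 -> R1=(0,1,0) value=1
Op 2: merge R1<->R0 -> R1=(0,1,0) R0=(0,1,0)
Op 3: inc R2 by 4 -> R2=(0,0,4) value=4
Op 4: inc R2 by 4 -> R2=(0,0,8) value=8
Op 5: inc R0 by 2 -> R0=(2,1,0) value=3
Op 6: inc R1 by 3 -> R1=(0,4,0) value=4
Op 7: merge R2<->R0 -> R2=(2,1,8) R0=(2,1,8)
Op 8: inc R0 by 1 -> R0=(3,1,8) value=12

Answer: 11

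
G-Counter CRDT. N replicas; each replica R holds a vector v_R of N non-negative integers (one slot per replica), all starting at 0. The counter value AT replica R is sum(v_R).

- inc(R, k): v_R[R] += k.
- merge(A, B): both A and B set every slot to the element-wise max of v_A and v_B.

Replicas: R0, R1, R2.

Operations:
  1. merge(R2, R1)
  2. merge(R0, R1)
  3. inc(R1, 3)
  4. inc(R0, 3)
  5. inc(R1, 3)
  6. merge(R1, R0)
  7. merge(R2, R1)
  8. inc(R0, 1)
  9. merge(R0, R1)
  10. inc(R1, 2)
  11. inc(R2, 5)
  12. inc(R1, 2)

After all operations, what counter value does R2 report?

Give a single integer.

Op 1: merge R2<->R1 -> R2=(0,0,0) R1=(0,0,0)
Op 2: merge R0<->R1 -> R0=(0,0,0) R1=(0,0,0)
Op 3: inc R1 by 3 -> R1=(0,3,0) value=3
Op 4: inc R0 by 3 -> R0=(3,0,0) value=3
Op 5: inc R1 by 3 -> R1=(0,6,0) value=6
Op 6: merge R1<->R0 -> R1=(3,6,0) R0=(3,6,0)
Op 7: merge R2<->R1 -> R2=(3,6,0) R1=(3,6,0)
Op 8: inc R0 by 1 -> R0=(4,6,0) value=10
Op 9: merge R0<->R1 -> R0=(4,6,0) R1=(4,6,0)
Op 10: inc R1 by 2 -> R1=(4,8,0) value=12
Op 11: inc R2 by 5 -> R2=(3,6,5) value=14
Op 12: inc R1 by 2 -> R1=(4,10,0) value=14

Answer: 14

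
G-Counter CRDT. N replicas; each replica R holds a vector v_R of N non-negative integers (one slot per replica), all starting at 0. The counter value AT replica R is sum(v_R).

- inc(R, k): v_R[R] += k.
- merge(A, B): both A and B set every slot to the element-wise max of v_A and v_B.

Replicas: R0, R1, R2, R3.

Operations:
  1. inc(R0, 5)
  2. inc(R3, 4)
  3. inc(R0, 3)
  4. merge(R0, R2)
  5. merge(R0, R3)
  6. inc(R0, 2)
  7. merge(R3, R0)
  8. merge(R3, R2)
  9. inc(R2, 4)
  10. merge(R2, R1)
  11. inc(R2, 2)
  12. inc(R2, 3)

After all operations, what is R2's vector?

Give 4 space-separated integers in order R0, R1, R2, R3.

Op 1: inc R0 by 5 -> R0=(5,0,0,0) value=5
Op 2: inc R3 by 4 -> R3=(0,0,0,4) value=4
Op 3: inc R0 by 3 -> R0=(8,0,0,0) value=8
Op 4: merge R0<->R2 -> R0=(8,0,0,0) R2=(8,0,0,0)
Op 5: merge R0<->R3 -> R0=(8,0,0,4) R3=(8,0,0,4)
Op 6: inc R0 by 2 -> R0=(10,0,0,4) value=14
Op 7: merge R3<->R0 -> R3=(10,0,0,4) R0=(10,0,0,4)
Op 8: merge R3<->R2 -> R3=(10,0,0,4) R2=(10,0,0,4)
Op 9: inc R2 by 4 -> R2=(10,0,4,4) value=18
Op 10: merge R2<->R1 -> R2=(10,0,4,4) R1=(10,0,4,4)
Op 11: inc R2 by 2 -> R2=(10,0,6,4) value=20
Op 12: inc R2 by 3 -> R2=(10,0,9,4) value=23

Answer: 10 0 9 4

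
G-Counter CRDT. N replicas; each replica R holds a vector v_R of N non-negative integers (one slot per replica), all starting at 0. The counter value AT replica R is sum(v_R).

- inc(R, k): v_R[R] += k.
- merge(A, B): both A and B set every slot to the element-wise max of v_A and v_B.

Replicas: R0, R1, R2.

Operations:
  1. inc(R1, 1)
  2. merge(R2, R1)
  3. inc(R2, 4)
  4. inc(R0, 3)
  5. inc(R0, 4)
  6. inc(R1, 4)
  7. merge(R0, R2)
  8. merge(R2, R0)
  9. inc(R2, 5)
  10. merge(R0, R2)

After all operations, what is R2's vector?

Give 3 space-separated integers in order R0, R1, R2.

Op 1: inc R1 by 1 -> R1=(0,1,0) value=1
Op 2: merge R2<->R1 -> R2=(0,1,0) R1=(0,1,0)
Op 3: inc R2 by 4 -> R2=(0,1,4) value=5
Op 4: inc R0 by 3 -> R0=(3,0,0) value=3
Op 5: inc R0 by 4 -> R0=(7,0,0) value=7
Op 6: inc R1 by 4 -> R1=(0,5,0) value=5
Op 7: merge R0<->R2 -> R0=(7,1,4) R2=(7,1,4)
Op 8: merge R2<->R0 -> R2=(7,1,4) R0=(7,1,4)
Op 9: inc R2 by 5 -> R2=(7,1,9) value=17
Op 10: merge R0<->R2 -> R0=(7,1,9) R2=(7,1,9)

Answer: 7 1 9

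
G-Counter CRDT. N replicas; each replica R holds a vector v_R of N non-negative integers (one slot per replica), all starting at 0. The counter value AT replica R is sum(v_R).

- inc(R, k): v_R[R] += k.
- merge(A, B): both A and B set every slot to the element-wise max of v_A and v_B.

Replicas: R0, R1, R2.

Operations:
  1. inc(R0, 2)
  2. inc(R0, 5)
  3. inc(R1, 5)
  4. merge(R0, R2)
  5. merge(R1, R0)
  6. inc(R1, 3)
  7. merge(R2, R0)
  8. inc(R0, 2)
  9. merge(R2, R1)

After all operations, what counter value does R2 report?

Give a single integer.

Answer: 15

Derivation:
Op 1: inc R0 by 2 -> R0=(2,0,0) value=2
Op 2: inc R0 by 5 -> R0=(7,0,0) value=7
Op 3: inc R1 by 5 -> R1=(0,5,0) value=5
Op 4: merge R0<->R2 -> R0=(7,0,0) R2=(7,0,0)
Op 5: merge R1<->R0 -> R1=(7,5,0) R0=(7,5,0)
Op 6: inc R1 by 3 -> R1=(7,8,0) value=15
Op 7: merge R2<->R0 -> R2=(7,5,0) R0=(7,5,0)
Op 8: inc R0 by 2 -> R0=(9,5,0) value=14
Op 9: merge R2<->R1 -> R2=(7,8,0) R1=(7,8,0)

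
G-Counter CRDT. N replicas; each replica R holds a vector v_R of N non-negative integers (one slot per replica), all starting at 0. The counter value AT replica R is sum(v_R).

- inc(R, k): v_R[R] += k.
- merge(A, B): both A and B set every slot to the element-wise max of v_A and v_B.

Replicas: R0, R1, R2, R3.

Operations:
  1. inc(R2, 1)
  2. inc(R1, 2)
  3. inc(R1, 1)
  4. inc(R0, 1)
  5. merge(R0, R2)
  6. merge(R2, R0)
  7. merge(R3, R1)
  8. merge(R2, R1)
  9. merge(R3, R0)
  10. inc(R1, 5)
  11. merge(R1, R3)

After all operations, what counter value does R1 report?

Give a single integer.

Answer: 10

Derivation:
Op 1: inc R2 by 1 -> R2=(0,0,1,0) value=1
Op 2: inc R1 by 2 -> R1=(0,2,0,0) value=2
Op 3: inc R1 by 1 -> R1=(0,3,0,0) value=3
Op 4: inc R0 by 1 -> R0=(1,0,0,0) value=1
Op 5: merge R0<->R2 -> R0=(1,0,1,0) R2=(1,0,1,0)
Op 6: merge R2<->R0 -> R2=(1,0,1,0) R0=(1,0,1,0)
Op 7: merge R3<->R1 -> R3=(0,3,0,0) R1=(0,3,0,0)
Op 8: merge R2<->R1 -> R2=(1,3,1,0) R1=(1,3,1,0)
Op 9: merge R3<->R0 -> R3=(1,3,1,0) R0=(1,3,1,0)
Op 10: inc R1 by 5 -> R1=(1,8,1,0) value=10
Op 11: merge R1<->R3 -> R1=(1,8,1,0) R3=(1,8,1,0)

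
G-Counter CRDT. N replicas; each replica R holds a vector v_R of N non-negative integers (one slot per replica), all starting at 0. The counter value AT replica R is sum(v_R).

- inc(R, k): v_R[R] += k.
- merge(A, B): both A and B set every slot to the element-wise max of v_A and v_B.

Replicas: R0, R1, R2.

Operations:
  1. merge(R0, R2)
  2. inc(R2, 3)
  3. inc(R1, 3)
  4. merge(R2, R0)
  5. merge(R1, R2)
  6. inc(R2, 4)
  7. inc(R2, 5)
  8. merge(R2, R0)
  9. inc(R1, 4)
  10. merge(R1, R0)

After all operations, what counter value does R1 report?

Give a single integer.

Op 1: merge R0<->R2 -> R0=(0,0,0) R2=(0,0,0)
Op 2: inc R2 by 3 -> R2=(0,0,3) value=3
Op 3: inc R1 by 3 -> R1=(0,3,0) value=3
Op 4: merge R2<->R0 -> R2=(0,0,3) R0=(0,0,3)
Op 5: merge R1<->R2 -> R1=(0,3,3) R2=(0,3,3)
Op 6: inc R2 by 4 -> R2=(0,3,7) value=10
Op 7: inc R2 by 5 -> R2=(0,3,12) value=15
Op 8: merge R2<->R0 -> R2=(0,3,12) R0=(0,3,12)
Op 9: inc R1 by 4 -> R1=(0,7,3) value=10
Op 10: merge R1<->R0 -> R1=(0,7,12) R0=(0,7,12)

Answer: 19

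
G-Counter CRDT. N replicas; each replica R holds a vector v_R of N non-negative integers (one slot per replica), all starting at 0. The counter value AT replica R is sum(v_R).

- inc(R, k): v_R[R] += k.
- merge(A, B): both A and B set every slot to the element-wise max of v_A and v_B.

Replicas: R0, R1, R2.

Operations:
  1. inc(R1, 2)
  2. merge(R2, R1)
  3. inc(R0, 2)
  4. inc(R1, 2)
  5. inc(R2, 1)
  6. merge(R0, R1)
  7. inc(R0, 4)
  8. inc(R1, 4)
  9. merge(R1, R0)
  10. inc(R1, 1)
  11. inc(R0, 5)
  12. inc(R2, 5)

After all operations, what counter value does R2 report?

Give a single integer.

Answer: 8

Derivation:
Op 1: inc R1 by 2 -> R1=(0,2,0) value=2
Op 2: merge R2<->R1 -> R2=(0,2,0) R1=(0,2,0)
Op 3: inc R0 by 2 -> R0=(2,0,0) value=2
Op 4: inc R1 by 2 -> R1=(0,4,0) value=4
Op 5: inc R2 by 1 -> R2=(0,2,1) value=3
Op 6: merge R0<->R1 -> R0=(2,4,0) R1=(2,4,0)
Op 7: inc R0 by 4 -> R0=(6,4,0) value=10
Op 8: inc R1 by 4 -> R1=(2,8,0) value=10
Op 9: merge R1<->R0 -> R1=(6,8,0) R0=(6,8,0)
Op 10: inc R1 by 1 -> R1=(6,9,0) value=15
Op 11: inc R0 by 5 -> R0=(11,8,0) value=19
Op 12: inc R2 by 5 -> R2=(0,2,6) value=8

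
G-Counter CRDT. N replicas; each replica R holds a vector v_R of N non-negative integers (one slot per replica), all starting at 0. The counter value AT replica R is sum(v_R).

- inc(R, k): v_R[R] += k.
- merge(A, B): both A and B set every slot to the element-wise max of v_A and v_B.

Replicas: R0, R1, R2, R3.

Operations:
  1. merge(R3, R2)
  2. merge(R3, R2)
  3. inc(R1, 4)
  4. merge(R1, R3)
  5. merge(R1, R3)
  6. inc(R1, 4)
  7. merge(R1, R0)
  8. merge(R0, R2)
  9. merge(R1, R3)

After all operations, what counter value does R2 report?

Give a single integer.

Op 1: merge R3<->R2 -> R3=(0,0,0,0) R2=(0,0,0,0)
Op 2: merge R3<->R2 -> R3=(0,0,0,0) R2=(0,0,0,0)
Op 3: inc R1 by 4 -> R1=(0,4,0,0) value=4
Op 4: merge R1<->R3 -> R1=(0,4,0,0) R3=(0,4,0,0)
Op 5: merge R1<->R3 -> R1=(0,4,0,0) R3=(0,4,0,0)
Op 6: inc R1 by 4 -> R1=(0,8,0,0) value=8
Op 7: merge R1<->R0 -> R1=(0,8,0,0) R0=(0,8,0,0)
Op 8: merge R0<->R2 -> R0=(0,8,0,0) R2=(0,8,0,0)
Op 9: merge R1<->R3 -> R1=(0,8,0,0) R3=(0,8,0,0)

Answer: 8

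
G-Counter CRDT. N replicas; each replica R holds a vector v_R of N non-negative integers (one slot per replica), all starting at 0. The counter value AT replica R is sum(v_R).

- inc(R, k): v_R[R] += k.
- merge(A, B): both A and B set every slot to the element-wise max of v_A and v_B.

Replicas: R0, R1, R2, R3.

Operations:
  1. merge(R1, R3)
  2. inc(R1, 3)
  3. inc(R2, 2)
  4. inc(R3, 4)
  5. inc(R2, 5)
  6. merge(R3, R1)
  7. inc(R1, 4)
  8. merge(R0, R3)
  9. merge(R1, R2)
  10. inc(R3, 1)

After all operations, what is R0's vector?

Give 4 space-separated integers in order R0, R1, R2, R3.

Op 1: merge R1<->R3 -> R1=(0,0,0,0) R3=(0,0,0,0)
Op 2: inc R1 by 3 -> R1=(0,3,0,0) value=3
Op 3: inc R2 by 2 -> R2=(0,0,2,0) value=2
Op 4: inc R3 by 4 -> R3=(0,0,0,4) value=4
Op 5: inc R2 by 5 -> R2=(0,0,7,0) value=7
Op 6: merge R3<->R1 -> R3=(0,3,0,4) R1=(0,3,0,4)
Op 7: inc R1 by 4 -> R1=(0,7,0,4) value=11
Op 8: merge R0<->R3 -> R0=(0,3,0,4) R3=(0,3,0,4)
Op 9: merge R1<->R2 -> R1=(0,7,7,4) R2=(0,7,7,4)
Op 10: inc R3 by 1 -> R3=(0,3,0,5) value=8

Answer: 0 3 0 4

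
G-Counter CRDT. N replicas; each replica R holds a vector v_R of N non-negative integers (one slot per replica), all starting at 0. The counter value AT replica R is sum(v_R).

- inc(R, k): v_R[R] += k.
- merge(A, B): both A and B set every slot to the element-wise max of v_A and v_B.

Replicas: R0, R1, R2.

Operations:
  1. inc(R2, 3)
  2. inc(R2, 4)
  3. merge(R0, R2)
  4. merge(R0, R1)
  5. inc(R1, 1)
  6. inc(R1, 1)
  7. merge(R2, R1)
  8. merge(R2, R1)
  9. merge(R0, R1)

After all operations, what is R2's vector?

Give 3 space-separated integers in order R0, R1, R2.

Op 1: inc R2 by 3 -> R2=(0,0,3) value=3
Op 2: inc R2 by 4 -> R2=(0,0,7) value=7
Op 3: merge R0<->R2 -> R0=(0,0,7) R2=(0,0,7)
Op 4: merge R0<->R1 -> R0=(0,0,7) R1=(0,0,7)
Op 5: inc R1 by 1 -> R1=(0,1,7) value=8
Op 6: inc R1 by 1 -> R1=(0,2,7) value=9
Op 7: merge R2<->R1 -> R2=(0,2,7) R1=(0,2,7)
Op 8: merge R2<->R1 -> R2=(0,2,7) R1=(0,2,7)
Op 9: merge R0<->R1 -> R0=(0,2,7) R1=(0,2,7)

Answer: 0 2 7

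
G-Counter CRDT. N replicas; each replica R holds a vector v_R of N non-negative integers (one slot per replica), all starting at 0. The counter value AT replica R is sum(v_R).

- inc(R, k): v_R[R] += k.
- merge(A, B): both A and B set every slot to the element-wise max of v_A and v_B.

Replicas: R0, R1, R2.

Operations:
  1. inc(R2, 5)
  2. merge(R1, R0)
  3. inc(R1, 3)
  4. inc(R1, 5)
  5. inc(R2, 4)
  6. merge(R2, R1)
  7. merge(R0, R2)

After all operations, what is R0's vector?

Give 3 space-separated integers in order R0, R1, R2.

Op 1: inc R2 by 5 -> R2=(0,0,5) value=5
Op 2: merge R1<->R0 -> R1=(0,0,0) R0=(0,0,0)
Op 3: inc R1 by 3 -> R1=(0,3,0) value=3
Op 4: inc R1 by 5 -> R1=(0,8,0) value=8
Op 5: inc R2 by 4 -> R2=(0,0,9) value=9
Op 6: merge R2<->R1 -> R2=(0,8,9) R1=(0,8,9)
Op 7: merge R0<->R2 -> R0=(0,8,9) R2=(0,8,9)

Answer: 0 8 9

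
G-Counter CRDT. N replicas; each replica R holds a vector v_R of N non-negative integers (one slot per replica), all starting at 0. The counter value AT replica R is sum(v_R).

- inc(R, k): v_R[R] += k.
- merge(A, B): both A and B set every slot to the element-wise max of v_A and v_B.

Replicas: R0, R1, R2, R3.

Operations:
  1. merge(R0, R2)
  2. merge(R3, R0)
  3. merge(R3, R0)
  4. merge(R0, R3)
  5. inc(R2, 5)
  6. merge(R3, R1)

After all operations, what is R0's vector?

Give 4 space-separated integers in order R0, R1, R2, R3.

Op 1: merge R0<->R2 -> R0=(0,0,0,0) R2=(0,0,0,0)
Op 2: merge R3<->R0 -> R3=(0,0,0,0) R0=(0,0,0,0)
Op 3: merge R3<->R0 -> R3=(0,0,0,0) R0=(0,0,0,0)
Op 4: merge R0<->R3 -> R0=(0,0,0,0) R3=(0,0,0,0)
Op 5: inc R2 by 5 -> R2=(0,0,5,0) value=5
Op 6: merge R3<->R1 -> R3=(0,0,0,0) R1=(0,0,0,0)

Answer: 0 0 0 0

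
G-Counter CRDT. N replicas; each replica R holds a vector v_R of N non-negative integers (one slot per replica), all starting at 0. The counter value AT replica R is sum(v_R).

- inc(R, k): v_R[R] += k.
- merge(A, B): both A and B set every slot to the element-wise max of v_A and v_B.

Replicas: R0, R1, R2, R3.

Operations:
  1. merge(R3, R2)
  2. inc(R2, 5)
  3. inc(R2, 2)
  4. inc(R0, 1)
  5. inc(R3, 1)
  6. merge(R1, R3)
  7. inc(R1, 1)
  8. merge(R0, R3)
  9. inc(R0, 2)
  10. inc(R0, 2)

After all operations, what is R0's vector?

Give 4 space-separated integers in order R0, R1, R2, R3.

Op 1: merge R3<->R2 -> R3=(0,0,0,0) R2=(0,0,0,0)
Op 2: inc R2 by 5 -> R2=(0,0,5,0) value=5
Op 3: inc R2 by 2 -> R2=(0,0,7,0) value=7
Op 4: inc R0 by 1 -> R0=(1,0,0,0) value=1
Op 5: inc R3 by 1 -> R3=(0,0,0,1) value=1
Op 6: merge R1<->R3 -> R1=(0,0,0,1) R3=(0,0,0,1)
Op 7: inc R1 by 1 -> R1=(0,1,0,1) value=2
Op 8: merge R0<->R3 -> R0=(1,0,0,1) R3=(1,0,0,1)
Op 9: inc R0 by 2 -> R0=(3,0,0,1) value=4
Op 10: inc R0 by 2 -> R0=(5,0,0,1) value=6

Answer: 5 0 0 1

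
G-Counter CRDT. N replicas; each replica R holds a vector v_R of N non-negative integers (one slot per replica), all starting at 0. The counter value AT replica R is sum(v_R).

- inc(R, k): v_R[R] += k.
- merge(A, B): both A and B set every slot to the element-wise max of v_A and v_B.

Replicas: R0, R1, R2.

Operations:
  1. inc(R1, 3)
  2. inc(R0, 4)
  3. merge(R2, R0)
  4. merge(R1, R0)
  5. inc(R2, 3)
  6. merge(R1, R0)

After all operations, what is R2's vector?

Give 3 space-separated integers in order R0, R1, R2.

Op 1: inc R1 by 3 -> R1=(0,3,0) value=3
Op 2: inc R0 by 4 -> R0=(4,0,0) value=4
Op 3: merge R2<->R0 -> R2=(4,0,0) R0=(4,0,0)
Op 4: merge R1<->R0 -> R1=(4,3,0) R0=(4,3,0)
Op 5: inc R2 by 3 -> R2=(4,0,3) value=7
Op 6: merge R1<->R0 -> R1=(4,3,0) R0=(4,3,0)

Answer: 4 0 3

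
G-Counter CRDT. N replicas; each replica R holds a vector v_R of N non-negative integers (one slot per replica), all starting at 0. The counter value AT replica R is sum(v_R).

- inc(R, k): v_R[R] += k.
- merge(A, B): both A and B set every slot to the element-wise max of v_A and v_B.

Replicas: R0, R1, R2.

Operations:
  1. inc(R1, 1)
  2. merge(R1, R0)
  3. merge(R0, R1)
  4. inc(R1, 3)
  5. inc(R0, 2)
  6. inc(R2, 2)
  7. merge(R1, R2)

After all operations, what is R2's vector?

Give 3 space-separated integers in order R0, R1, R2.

Answer: 0 4 2

Derivation:
Op 1: inc R1 by 1 -> R1=(0,1,0) value=1
Op 2: merge R1<->R0 -> R1=(0,1,0) R0=(0,1,0)
Op 3: merge R0<->R1 -> R0=(0,1,0) R1=(0,1,0)
Op 4: inc R1 by 3 -> R1=(0,4,0) value=4
Op 5: inc R0 by 2 -> R0=(2,1,0) value=3
Op 6: inc R2 by 2 -> R2=(0,0,2) value=2
Op 7: merge R1<->R2 -> R1=(0,4,2) R2=(0,4,2)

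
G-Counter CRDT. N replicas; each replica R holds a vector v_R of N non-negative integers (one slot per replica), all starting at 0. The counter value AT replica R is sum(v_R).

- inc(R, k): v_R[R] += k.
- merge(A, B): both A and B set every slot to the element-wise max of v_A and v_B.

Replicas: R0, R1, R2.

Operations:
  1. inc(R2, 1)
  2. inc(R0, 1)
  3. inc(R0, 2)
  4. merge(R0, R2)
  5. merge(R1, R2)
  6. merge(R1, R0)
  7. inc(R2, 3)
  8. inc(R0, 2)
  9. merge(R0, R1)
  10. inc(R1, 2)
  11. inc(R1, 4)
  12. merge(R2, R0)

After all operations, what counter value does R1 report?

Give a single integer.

Op 1: inc R2 by 1 -> R2=(0,0,1) value=1
Op 2: inc R0 by 1 -> R0=(1,0,0) value=1
Op 3: inc R0 by 2 -> R0=(3,0,0) value=3
Op 4: merge R0<->R2 -> R0=(3,0,1) R2=(3,0,1)
Op 5: merge R1<->R2 -> R1=(3,0,1) R2=(3,0,1)
Op 6: merge R1<->R0 -> R1=(3,0,1) R0=(3,0,1)
Op 7: inc R2 by 3 -> R2=(3,0,4) value=7
Op 8: inc R0 by 2 -> R0=(5,0,1) value=6
Op 9: merge R0<->R1 -> R0=(5,0,1) R1=(5,0,1)
Op 10: inc R1 by 2 -> R1=(5,2,1) value=8
Op 11: inc R1 by 4 -> R1=(5,6,1) value=12
Op 12: merge R2<->R0 -> R2=(5,0,4) R0=(5,0,4)

Answer: 12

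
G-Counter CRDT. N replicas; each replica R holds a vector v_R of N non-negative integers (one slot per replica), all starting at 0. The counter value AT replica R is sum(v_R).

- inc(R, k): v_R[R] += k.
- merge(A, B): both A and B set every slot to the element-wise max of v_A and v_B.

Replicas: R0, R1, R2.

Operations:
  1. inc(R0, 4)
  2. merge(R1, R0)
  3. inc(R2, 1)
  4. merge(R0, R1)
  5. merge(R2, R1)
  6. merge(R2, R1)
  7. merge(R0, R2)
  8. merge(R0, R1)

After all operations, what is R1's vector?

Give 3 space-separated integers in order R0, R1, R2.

Answer: 4 0 1

Derivation:
Op 1: inc R0 by 4 -> R0=(4,0,0) value=4
Op 2: merge R1<->R0 -> R1=(4,0,0) R0=(4,0,0)
Op 3: inc R2 by 1 -> R2=(0,0,1) value=1
Op 4: merge R0<->R1 -> R0=(4,0,0) R1=(4,0,0)
Op 5: merge R2<->R1 -> R2=(4,0,1) R1=(4,0,1)
Op 6: merge R2<->R1 -> R2=(4,0,1) R1=(4,0,1)
Op 7: merge R0<->R2 -> R0=(4,0,1) R2=(4,0,1)
Op 8: merge R0<->R1 -> R0=(4,0,1) R1=(4,0,1)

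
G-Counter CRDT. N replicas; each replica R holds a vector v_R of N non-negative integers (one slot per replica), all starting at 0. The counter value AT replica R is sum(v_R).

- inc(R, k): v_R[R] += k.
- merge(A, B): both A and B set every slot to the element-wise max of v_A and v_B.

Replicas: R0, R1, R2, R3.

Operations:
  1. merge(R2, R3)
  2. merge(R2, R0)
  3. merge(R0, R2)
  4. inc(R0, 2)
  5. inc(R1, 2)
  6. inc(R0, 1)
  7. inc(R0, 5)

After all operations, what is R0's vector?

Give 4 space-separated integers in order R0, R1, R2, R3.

Answer: 8 0 0 0

Derivation:
Op 1: merge R2<->R3 -> R2=(0,0,0,0) R3=(0,0,0,0)
Op 2: merge R2<->R0 -> R2=(0,0,0,0) R0=(0,0,0,0)
Op 3: merge R0<->R2 -> R0=(0,0,0,0) R2=(0,0,0,0)
Op 4: inc R0 by 2 -> R0=(2,0,0,0) value=2
Op 5: inc R1 by 2 -> R1=(0,2,0,0) value=2
Op 6: inc R0 by 1 -> R0=(3,0,0,0) value=3
Op 7: inc R0 by 5 -> R0=(8,0,0,0) value=8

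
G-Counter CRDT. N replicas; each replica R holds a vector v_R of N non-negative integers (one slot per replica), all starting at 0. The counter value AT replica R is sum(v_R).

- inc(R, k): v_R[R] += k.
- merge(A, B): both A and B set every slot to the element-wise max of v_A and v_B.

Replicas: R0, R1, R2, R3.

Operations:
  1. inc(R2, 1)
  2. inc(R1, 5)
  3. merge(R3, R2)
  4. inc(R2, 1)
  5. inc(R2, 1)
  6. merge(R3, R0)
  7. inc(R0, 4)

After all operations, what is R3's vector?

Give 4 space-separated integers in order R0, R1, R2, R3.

Answer: 0 0 1 0

Derivation:
Op 1: inc R2 by 1 -> R2=(0,0,1,0) value=1
Op 2: inc R1 by 5 -> R1=(0,5,0,0) value=5
Op 3: merge R3<->R2 -> R3=(0,0,1,0) R2=(0,0,1,0)
Op 4: inc R2 by 1 -> R2=(0,0,2,0) value=2
Op 5: inc R2 by 1 -> R2=(0,0,3,0) value=3
Op 6: merge R3<->R0 -> R3=(0,0,1,0) R0=(0,0,1,0)
Op 7: inc R0 by 4 -> R0=(4,0,1,0) value=5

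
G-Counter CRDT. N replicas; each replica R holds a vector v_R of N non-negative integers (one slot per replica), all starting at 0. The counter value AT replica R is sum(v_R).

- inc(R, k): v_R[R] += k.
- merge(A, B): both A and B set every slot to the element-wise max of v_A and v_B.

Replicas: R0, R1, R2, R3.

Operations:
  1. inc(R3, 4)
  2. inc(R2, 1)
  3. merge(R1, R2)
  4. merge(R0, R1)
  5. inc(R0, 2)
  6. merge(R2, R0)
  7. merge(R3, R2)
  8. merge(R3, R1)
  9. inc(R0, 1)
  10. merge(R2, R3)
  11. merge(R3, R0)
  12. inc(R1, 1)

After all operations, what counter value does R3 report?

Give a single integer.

Op 1: inc R3 by 4 -> R3=(0,0,0,4) value=4
Op 2: inc R2 by 1 -> R2=(0,0,1,0) value=1
Op 3: merge R1<->R2 -> R1=(0,0,1,0) R2=(0,0,1,0)
Op 4: merge R0<->R1 -> R0=(0,0,1,0) R1=(0,0,1,0)
Op 5: inc R0 by 2 -> R0=(2,0,1,0) value=3
Op 6: merge R2<->R0 -> R2=(2,0,1,0) R0=(2,0,1,0)
Op 7: merge R3<->R2 -> R3=(2,0,1,4) R2=(2,0,1,4)
Op 8: merge R3<->R1 -> R3=(2,0,1,4) R1=(2,0,1,4)
Op 9: inc R0 by 1 -> R0=(3,0,1,0) value=4
Op 10: merge R2<->R3 -> R2=(2,0,1,4) R3=(2,0,1,4)
Op 11: merge R3<->R0 -> R3=(3,0,1,4) R0=(3,0,1,4)
Op 12: inc R1 by 1 -> R1=(2,1,1,4) value=8

Answer: 8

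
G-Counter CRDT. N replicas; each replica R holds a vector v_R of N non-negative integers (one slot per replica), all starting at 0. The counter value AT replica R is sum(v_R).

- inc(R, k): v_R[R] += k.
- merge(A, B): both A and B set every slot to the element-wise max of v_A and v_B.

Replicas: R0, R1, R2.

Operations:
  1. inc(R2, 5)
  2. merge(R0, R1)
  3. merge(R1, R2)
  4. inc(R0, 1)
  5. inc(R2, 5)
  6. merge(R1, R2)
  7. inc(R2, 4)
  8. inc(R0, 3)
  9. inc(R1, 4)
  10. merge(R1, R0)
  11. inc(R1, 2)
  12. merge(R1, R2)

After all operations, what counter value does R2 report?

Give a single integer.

Op 1: inc R2 by 5 -> R2=(0,0,5) value=5
Op 2: merge R0<->R1 -> R0=(0,0,0) R1=(0,0,0)
Op 3: merge R1<->R2 -> R1=(0,0,5) R2=(0,0,5)
Op 4: inc R0 by 1 -> R0=(1,0,0) value=1
Op 5: inc R2 by 5 -> R2=(0,0,10) value=10
Op 6: merge R1<->R2 -> R1=(0,0,10) R2=(0,0,10)
Op 7: inc R2 by 4 -> R2=(0,0,14) value=14
Op 8: inc R0 by 3 -> R0=(4,0,0) value=4
Op 9: inc R1 by 4 -> R1=(0,4,10) value=14
Op 10: merge R1<->R0 -> R1=(4,4,10) R0=(4,4,10)
Op 11: inc R1 by 2 -> R1=(4,6,10) value=20
Op 12: merge R1<->R2 -> R1=(4,6,14) R2=(4,6,14)

Answer: 24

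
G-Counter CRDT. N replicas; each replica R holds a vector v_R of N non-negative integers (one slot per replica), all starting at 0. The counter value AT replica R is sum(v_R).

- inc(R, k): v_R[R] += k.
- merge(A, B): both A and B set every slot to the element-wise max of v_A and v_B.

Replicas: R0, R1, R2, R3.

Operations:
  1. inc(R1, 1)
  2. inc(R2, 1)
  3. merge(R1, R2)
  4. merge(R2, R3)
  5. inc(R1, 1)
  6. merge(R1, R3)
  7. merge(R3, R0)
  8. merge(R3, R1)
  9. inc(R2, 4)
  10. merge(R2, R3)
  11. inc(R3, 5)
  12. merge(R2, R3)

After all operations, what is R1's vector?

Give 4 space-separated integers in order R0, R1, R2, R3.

Answer: 0 2 1 0

Derivation:
Op 1: inc R1 by 1 -> R1=(0,1,0,0) value=1
Op 2: inc R2 by 1 -> R2=(0,0,1,0) value=1
Op 3: merge R1<->R2 -> R1=(0,1,1,0) R2=(0,1,1,0)
Op 4: merge R2<->R3 -> R2=(0,1,1,0) R3=(0,1,1,0)
Op 5: inc R1 by 1 -> R1=(0,2,1,0) value=3
Op 6: merge R1<->R3 -> R1=(0,2,1,0) R3=(0,2,1,0)
Op 7: merge R3<->R0 -> R3=(0,2,1,0) R0=(0,2,1,0)
Op 8: merge R3<->R1 -> R3=(0,2,1,0) R1=(0,2,1,0)
Op 9: inc R2 by 4 -> R2=(0,1,5,0) value=6
Op 10: merge R2<->R3 -> R2=(0,2,5,0) R3=(0,2,5,0)
Op 11: inc R3 by 5 -> R3=(0,2,5,5) value=12
Op 12: merge R2<->R3 -> R2=(0,2,5,5) R3=(0,2,5,5)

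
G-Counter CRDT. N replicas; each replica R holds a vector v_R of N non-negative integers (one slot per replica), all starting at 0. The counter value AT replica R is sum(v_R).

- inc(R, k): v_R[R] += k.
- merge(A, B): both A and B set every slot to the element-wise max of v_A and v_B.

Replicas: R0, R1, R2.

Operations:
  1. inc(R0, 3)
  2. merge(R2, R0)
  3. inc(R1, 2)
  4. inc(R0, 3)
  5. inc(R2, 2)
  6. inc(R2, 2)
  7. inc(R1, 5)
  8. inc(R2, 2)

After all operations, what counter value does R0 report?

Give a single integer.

Op 1: inc R0 by 3 -> R0=(3,0,0) value=3
Op 2: merge R2<->R0 -> R2=(3,0,0) R0=(3,0,0)
Op 3: inc R1 by 2 -> R1=(0,2,0) value=2
Op 4: inc R0 by 3 -> R0=(6,0,0) value=6
Op 5: inc R2 by 2 -> R2=(3,0,2) value=5
Op 6: inc R2 by 2 -> R2=(3,0,4) value=7
Op 7: inc R1 by 5 -> R1=(0,7,0) value=7
Op 8: inc R2 by 2 -> R2=(3,0,6) value=9

Answer: 6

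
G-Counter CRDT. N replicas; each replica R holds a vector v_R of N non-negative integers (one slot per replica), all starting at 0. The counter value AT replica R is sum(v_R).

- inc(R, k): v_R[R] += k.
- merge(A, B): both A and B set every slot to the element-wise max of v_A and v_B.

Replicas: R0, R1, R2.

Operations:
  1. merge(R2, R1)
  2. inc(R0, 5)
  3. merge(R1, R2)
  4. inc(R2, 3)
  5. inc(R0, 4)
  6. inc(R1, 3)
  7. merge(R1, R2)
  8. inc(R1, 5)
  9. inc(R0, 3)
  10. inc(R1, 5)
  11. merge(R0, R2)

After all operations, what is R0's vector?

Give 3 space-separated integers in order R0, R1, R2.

Answer: 12 3 3

Derivation:
Op 1: merge R2<->R1 -> R2=(0,0,0) R1=(0,0,0)
Op 2: inc R0 by 5 -> R0=(5,0,0) value=5
Op 3: merge R1<->R2 -> R1=(0,0,0) R2=(0,0,0)
Op 4: inc R2 by 3 -> R2=(0,0,3) value=3
Op 5: inc R0 by 4 -> R0=(9,0,0) value=9
Op 6: inc R1 by 3 -> R1=(0,3,0) value=3
Op 7: merge R1<->R2 -> R1=(0,3,3) R2=(0,3,3)
Op 8: inc R1 by 5 -> R1=(0,8,3) value=11
Op 9: inc R0 by 3 -> R0=(12,0,0) value=12
Op 10: inc R1 by 5 -> R1=(0,13,3) value=16
Op 11: merge R0<->R2 -> R0=(12,3,3) R2=(12,3,3)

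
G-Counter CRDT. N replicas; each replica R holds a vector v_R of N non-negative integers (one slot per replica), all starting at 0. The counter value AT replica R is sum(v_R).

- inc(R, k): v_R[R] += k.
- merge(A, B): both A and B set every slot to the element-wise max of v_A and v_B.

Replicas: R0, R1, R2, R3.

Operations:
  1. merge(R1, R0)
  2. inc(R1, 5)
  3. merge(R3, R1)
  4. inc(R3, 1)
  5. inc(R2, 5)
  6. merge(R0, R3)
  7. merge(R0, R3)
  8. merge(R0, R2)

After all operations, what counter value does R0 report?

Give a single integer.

Op 1: merge R1<->R0 -> R1=(0,0,0,0) R0=(0,0,0,0)
Op 2: inc R1 by 5 -> R1=(0,5,0,0) value=5
Op 3: merge R3<->R1 -> R3=(0,5,0,0) R1=(0,5,0,0)
Op 4: inc R3 by 1 -> R3=(0,5,0,1) value=6
Op 5: inc R2 by 5 -> R2=(0,0,5,0) value=5
Op 6: merge R0<->R3 -> R0=(0,5,0,1) R3=(0,5,0,1)
Op 7: merge R0<->R3 -> R0=(0,5,0,1) R3=(0,5,0,1)
Op 8: merge R0<->R2 -> R0=(0,5,5,1) R2=(0,5,5,1)

Answer: 11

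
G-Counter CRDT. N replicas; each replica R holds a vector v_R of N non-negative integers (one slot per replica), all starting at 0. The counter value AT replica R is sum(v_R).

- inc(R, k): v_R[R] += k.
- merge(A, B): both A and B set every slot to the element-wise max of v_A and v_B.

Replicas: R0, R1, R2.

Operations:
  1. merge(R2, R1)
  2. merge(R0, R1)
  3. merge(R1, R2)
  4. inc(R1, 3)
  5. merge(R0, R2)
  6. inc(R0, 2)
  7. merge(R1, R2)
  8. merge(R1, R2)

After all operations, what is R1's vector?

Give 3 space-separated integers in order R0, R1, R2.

Op 1: merge R2<->R1 -> R2=(0,0,0) R1=(0,0,0)
Op 2: merge R0<->R1 -> R0=(0,0,0) R1=(0,0,0)
Op 3: merge R1<->R2 -> R1=(0,0,0) R2=(0,0,0)
Op 4: inc R1 by 3 -> R1=(0,3,0) value=3
Op 5: merge R0<->R2 -> R0=(0,0,0) R2=(0,0,0)
Op 6: inc R0 by 2 -> R0=(2,0,0) value=2
Op 7: merge R1<->R2 -> R1=(0,3,0) R2=(0,3,0)
Op 8: merge R1<->R2 -> R1=(0,3,0) R2=(0,3,0)

Answer: 0 3 0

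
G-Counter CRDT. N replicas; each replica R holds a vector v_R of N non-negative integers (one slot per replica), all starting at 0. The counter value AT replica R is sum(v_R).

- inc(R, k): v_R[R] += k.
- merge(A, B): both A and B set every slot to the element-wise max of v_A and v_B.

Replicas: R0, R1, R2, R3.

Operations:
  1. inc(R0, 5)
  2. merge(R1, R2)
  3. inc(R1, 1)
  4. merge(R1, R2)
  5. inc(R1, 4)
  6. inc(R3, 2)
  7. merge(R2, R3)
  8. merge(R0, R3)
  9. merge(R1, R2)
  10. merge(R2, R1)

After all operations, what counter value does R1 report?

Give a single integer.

Op 1: inc R0 by 5 -> R0=(5,0,0,0) value=5
Op 2: merge R1<->R2 -> R1=(0,0,0,0) R2=(0,0,0,0)
Op 3: inc R1 by 1 -> R1=(0,1,0,0) value=1
Op 4: merge R1<->R2 -> R1=(0,1,0,0) R2=(0,1,0,0)
Op 5: inc R1 by 4 -> R1=(0,5,0,0) value=5
Op 6: inc R3 by 2 -> R3=(0,0,0,2) value=2
Op 7: merge R2<->R3 -> R2=(0,1,0,2) R3=(0,1,0,2)
Op 8: merge R0<->R3 -> R0=(5,1,0,2) R3=(5,1,0,2)
Op 9: merge R1<->R2 -> R1=(0,5,0,2) R2=(0,5,0,2)
Op 10: merge R2<->R1 -> R2=(0,5,0,2) R1=(0,5,0,2)

Answer: 7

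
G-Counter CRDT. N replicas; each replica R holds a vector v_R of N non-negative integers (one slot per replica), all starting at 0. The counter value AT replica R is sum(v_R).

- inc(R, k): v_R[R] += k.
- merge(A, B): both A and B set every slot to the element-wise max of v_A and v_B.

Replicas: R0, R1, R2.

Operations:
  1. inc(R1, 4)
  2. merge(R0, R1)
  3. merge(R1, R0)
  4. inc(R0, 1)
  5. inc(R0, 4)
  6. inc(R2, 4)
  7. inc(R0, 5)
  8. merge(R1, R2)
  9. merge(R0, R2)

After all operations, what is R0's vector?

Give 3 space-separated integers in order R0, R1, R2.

Op 1: inc R1 by 4 -> R1=(0,4,0) value=4
Op 2: merge R0<->R1 -> R0=(0,4,0) R1=(0,4,0)
Op 3: merge R1<->R0 -> R1=(0,4,0) R0=(0,4,0)
Op 4: inc R0 by 1 -> R0=(1,4,0) value=5
Op 5: inc R0 by 4 -> R0=(5,4,0) value=9
Op 6: inc R2 by 4 -> R2=(0,0,4) value=4
Op 7: inc R0 by 5 -> R0=(10,4,0) value=14
Op 8: merge R1<->R2 -> R1=(0,4,4) R2=(0,4,4)
Op 9: merge R0<->R2 -> R0=(10,4,4) R2=(10,4,4)

Answer: 10 4 4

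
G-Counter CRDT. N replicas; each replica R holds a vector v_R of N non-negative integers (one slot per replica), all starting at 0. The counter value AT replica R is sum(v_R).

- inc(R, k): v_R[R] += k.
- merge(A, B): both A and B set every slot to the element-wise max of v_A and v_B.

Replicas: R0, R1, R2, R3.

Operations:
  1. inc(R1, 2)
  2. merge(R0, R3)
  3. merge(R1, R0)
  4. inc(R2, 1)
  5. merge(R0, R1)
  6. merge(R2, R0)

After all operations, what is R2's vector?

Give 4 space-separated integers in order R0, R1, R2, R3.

Answer: 0 2 1 0

Derivation:
Op 1: inc R1 by 2 -> R1=(0,2,0,0) value=2
Op 2: merge R0<->R3 -> R0=(0,0,0,0) R3=(0,0,0,0)
Op 3: merge R1<->R0 -> R1=(0,2,0,0) R0=(0,2,0,0)
Op 4: inc R2 by 1 -> R2=(0,0,1,0) value=1
Op 5: merge R0<->R1 -> R0=(0,2,0,0) R1=(0,2,0,0)
Op 6: merge R2<->R0 -> R2=(0,2,1,0) R0=(0,2,1,0)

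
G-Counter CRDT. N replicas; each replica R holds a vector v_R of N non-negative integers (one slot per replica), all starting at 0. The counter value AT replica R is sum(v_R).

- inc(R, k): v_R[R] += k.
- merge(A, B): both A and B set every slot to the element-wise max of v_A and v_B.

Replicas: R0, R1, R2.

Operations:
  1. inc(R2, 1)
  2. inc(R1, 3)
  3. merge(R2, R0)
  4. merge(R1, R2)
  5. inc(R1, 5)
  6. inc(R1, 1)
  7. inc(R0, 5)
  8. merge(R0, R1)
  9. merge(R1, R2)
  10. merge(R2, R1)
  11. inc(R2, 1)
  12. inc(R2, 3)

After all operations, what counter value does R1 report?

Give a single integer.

Op 1: inc R2 by 1 -> R2=(0,0,1) value=1
Op 2: inc R1 by 3 -> R1=(0,3,0) value=3
Op 3: merge R2<->R0 -> R2=(0,0,1) R0=(0,0,1)
Op 4: merge R1<->R2 -> R1=(0,3,1) R2=(0,3,1)
Op 5: inc R1 by 5 -> R1=(0,8,1) value=9
Op 6: inc R1 by 1 -> R1=(0,9,1) value=10
Op 7: inc R0 by 5 -> R0=(5,0,1) value=6
Op 8: merge R0<->R1 -> R0=(5,9,1) R1=(5,9,1)
Op 9: merge R1<->R2 -> R1=(5,9,1) R2=(5,9,1)
Op 10: merge R2<->R1 -> R2=(5,9,1) R1=(5,9,1)
Op 11: inc R2 by 1 -> R2=(5,9,2) value=16
Op 12: inc R2 by 3 -> R2=(5,9,5) value=19

Answer: 15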